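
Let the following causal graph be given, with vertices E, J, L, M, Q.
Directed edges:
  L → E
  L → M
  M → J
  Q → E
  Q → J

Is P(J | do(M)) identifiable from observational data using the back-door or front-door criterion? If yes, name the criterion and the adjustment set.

desc(M)\{M}={J}; candidates ⊆ {E,L,Q}.
∅: M⊥J given ∅ in G with M→· removed — back-door holds.
P(J|do(M)) = P(J|M) — no adjustment needed.

P(J|do(M)): backdoor, adjust for ∅.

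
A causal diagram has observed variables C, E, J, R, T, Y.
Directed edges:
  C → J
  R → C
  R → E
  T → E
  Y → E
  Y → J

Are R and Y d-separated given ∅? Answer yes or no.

Bayes-Ball from R | ∅ reaches {C,E,J}.
Y ∉ reach(R|∅) ⇒ R ⊥ Y | ∅.

Yes — R ⊥ Y | ∅.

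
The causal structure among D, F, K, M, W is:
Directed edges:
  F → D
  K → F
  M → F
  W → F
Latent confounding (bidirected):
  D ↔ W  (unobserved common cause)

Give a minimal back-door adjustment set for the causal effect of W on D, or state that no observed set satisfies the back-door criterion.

desc(W)\{W}={D,F}; candidates ⊆ {K,M}.
W↔D: latent back-door arc(s) into W.
size 0: {}; under {} W still reaches {D} ∋ D.
size 1: {K}, {M}; under {K} W still reaches {D} ∋ D.
size 2: {K,M}; under {K,M} W still reaches {D} ∋ D.
W↔D cannot be blocked by any observed set — no back-door set.

W→D: no observed back-door set.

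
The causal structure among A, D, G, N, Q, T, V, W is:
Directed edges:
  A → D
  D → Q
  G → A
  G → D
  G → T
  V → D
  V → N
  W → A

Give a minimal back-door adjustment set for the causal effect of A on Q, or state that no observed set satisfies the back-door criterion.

desc(A)\{A}={D,Q}; candidates ⊆ {G,N,T,V,W}.
size 0: {}; under {} A still reaches {D,G,Q,T,W} ∋ Q.
{G}: A⊥Q given {G} in G with A→· removed — back-door holds.

A→Q: minimal back-door set {G}.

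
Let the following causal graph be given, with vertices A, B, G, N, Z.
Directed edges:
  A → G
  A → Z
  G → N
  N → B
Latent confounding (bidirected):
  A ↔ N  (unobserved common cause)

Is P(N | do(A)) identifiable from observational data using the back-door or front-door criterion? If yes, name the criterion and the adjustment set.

P(N|do(A)): frontdoor, adjust for {G}.

desc(A)\{A}={B,G,N,Z}; candidates ⊆ {—}.
A↔N: latent back-door arc(s) into A.
size 0: {}; under {} A still reaches {B,N} ∋ N.
A↔N cannot be blocked by any observed set — no back-door set.
{G}: (i) intercepts every directed A→N path; (ii) no back-door A→{G}; (iii) {A} blocks every back-door {G}→N. Front-door holds.
P(N|do(A)) = Σ_{G} P(G|A) Σ_{A'} P(N|G,A')P(A').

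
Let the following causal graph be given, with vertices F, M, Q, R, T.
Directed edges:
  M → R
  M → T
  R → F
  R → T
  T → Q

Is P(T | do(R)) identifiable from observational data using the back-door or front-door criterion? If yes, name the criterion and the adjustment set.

P(T|do(R)): backdoor, adjust for {M}.

desc(R)\{R}={F,Q,T}; candidates ⊆ {M}.
size 0: {}; under {} R still reaches {M,Q,T} ∋ T.
{M}: R⊥T given {M} in G with R→· removed — back-door holds.
P(T|do(R)) = Σ_{M} P(T|R,M)·P(M).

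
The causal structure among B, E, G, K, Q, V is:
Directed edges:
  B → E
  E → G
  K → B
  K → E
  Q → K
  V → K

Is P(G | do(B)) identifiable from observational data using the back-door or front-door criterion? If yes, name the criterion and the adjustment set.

desc(B)\{B}={E,G}; candidates ⊆ {K,Q,V}.
size 0: {}; under {} B still reaches {E,G,K,Q,V} ∋ G.
{K}: B⊥G given {K} in G with B→· removed — back-door holds.
P(G|do(B)) = Σ_{K} P(G|B,K)·P(K).

P(G|do(B)): backdoor, adjust for {K}.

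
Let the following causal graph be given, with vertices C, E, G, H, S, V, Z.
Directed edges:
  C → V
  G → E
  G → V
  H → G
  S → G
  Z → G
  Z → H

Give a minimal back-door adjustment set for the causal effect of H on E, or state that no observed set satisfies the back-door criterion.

desc(H)\{H}={E,G,V}; candidates ⊆ {C,S,Z}.
size 0: {}; under {} H still reaches {E,G,V,Z} ∋ E.
{Z}: H⊥E given {Z} in G with H→· removed — back-door holds.

H→E: minimal back-door set {Z}.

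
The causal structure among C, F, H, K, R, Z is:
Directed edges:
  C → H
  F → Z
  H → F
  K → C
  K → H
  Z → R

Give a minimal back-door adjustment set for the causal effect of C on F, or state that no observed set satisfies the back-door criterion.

C→F: minimal back-door set {K}.

desc(C)\{C}={F,H,R,Z}; candidates ⊆ {K}.
size 0: {}; under {} C still reaches {F,H,K,R,Z} ∋ F.
{K}: C⊥F given {K} in G with C→· removed — back-door holds.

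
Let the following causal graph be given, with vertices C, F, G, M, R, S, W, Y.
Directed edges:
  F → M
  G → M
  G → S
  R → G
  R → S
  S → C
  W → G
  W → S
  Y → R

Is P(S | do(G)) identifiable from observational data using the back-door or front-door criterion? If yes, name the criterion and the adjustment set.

P(S|do(G)): backdoor, adjust for {R, W}.

desc(G)\{G}={C,M,S}; candidates ⊆ {F,R,W,Y}.
size 0: {}; under {} G still reaches {C,R,S,W,Y} ∋ S.
size 1: {F}, {R}, {W} …(+1); under {F} G still reaches {C,R,S,W,Y} ∋ S.
{R,W}: G⊥S given {R,W} in G with G→· removed — back-door holds.
P(S|do(G)) = Σ_{R,W} P(S|G,R,W)·P(R,W).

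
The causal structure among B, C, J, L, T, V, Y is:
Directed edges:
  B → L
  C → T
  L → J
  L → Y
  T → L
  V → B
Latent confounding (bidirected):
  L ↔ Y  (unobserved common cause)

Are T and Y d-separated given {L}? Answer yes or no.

No — T and Y are d-connected given {L}.

Bayes-Ball from T | {L} reaches {B,C,V,Y}.
Y ∈ reach(T|{L}) ⇒ T ⊥̸ Y | {L}.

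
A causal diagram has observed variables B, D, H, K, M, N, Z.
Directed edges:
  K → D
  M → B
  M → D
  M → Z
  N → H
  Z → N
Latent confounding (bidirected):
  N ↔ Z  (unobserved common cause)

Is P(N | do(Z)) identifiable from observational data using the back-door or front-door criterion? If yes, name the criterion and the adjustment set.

P(N|do(Z)): not identifiable (no BD/FD set).

desc(Z)\{Z}={H,N}; candidates ⊆ {B,D,K,M}.
Z↔N: latent back-door arc(s) into Z.
size 0: {}; under {} Z still reaches {B,D,H,M,N} ∋ N.
size 1: {B}, {D}, {K} …(+1); under {B} Z still reaches {D,H,M,N} ∋ N.
size 2: {B,D}, {B,K}, {B,M} …(+3); under {B,D} Z still reaches {H,K,M,N} ∋ N.
Z↔N cannot be blocked by any observed set — no back-door set.
No mediator lies on a directed Z→…→N path.
Neither criterion identifies P(N|do(Z)) in this graph.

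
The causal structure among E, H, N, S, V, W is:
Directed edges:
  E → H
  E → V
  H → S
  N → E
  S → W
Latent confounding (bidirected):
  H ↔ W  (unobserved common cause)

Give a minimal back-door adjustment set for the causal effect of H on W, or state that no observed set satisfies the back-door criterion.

desc(H)\{H}={S,W}; candidates ⊆ {E,N,V}.
H↔W: latent back-door arc(s) into H.
size 0: {}; under {} H still reaches {E,N,V,W} ∋ W.
size 1: {E}, {N}, {V}; under {E} H still reaches {W} ∋ W.
size 2: {E,N}, {E,V}, {N,V}; under {E,N} H still reaches {W} ∋ W.
H↔W cannot be blocked by any observed set — no back-door set.

H→W: no observed back-door set.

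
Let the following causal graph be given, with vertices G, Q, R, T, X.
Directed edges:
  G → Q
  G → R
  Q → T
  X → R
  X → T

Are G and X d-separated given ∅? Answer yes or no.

Yes — G ⊥ X | ∅.

Bayes-Ball from G | ∅ reaches {Q,R,T}.
X ∉ reach(G|∅) ⇒ G ⊥ X | ∅.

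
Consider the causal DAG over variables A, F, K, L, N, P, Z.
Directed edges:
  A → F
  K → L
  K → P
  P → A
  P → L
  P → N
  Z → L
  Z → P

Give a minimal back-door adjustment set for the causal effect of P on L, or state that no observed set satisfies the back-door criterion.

desc(P)\{P}={A,F,L,N}; candidates ⊆ {K,Z}.
size 0: {}; under {} P still reaches {K,L,Z} ∋ L.
size 1: {K}, {Z}; under {K} P still reaches {L,Z} ∋ L.
{K,Z}: P⊥L given {K,Z} in G with P→· removed — back-door holds.

P→L: minimal back-door set {K, Z}.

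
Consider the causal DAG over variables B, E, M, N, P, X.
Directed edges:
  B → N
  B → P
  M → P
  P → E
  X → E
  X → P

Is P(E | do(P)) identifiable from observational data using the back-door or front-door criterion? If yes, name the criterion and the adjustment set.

desc(P)\{P}={E}; candidates ⊆ {B,M,N,X}.
size 0: {}; under {} P still reaches {B,E,M,N,X} ∋ E.
{X}: P⊥E given {X} in G with P→· removed — back-door holds.
P(E|do(P)) = Σ_{X} P(E|P,X)·P(X).

P(E|do(P)): backdoor, adjust for {X}.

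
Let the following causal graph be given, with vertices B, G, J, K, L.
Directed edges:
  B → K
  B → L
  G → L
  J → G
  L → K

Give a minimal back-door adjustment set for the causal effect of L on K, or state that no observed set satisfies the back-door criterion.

desc(L)\{L}={K}; candidates ⊆ {B,G,J}.
size 0: {}; under {} L still reaches {B,G,J,K} ∋ K.
{B}: L⊥K given {B} in G with L→· removed — back-door holds.

L→K: minimal back-door set {B}.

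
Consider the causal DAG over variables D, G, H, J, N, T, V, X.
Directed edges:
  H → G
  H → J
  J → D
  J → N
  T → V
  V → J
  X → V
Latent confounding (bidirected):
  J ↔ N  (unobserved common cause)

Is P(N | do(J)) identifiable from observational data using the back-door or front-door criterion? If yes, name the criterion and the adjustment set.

desc(J)\{J}={D,N}; candidates ⊆ {G,H,T,V,X}.
J↔N: latent back-door arc(s) into J.
size 0: {}; under {} J still reaches {G,H,N,T,V,X} ∋ N.
size 1: {G}, {H}, {T} …(+2); under {G} J still reaches {H,N,T,V,X} ∋ N.
size 2: {G,H}, {G,T}, {G,V} …(+7); under {G,H} J still reaches {N,T,V,X} ∋ N.
J↔N cannot be blocked by any observed set — no back-door set.
No mediator lies on a directed J→…→N path.
Neither criterion identifies P(N|do(J)) in this graph.

P(N|do(J)): not identifiable (no BD/FD set).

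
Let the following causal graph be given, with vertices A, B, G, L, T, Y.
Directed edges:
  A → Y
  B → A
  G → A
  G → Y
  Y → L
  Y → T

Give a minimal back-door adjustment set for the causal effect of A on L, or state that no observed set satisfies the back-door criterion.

desc(A)\{A}={L,T,Y}; candidates ⊆ {B,G}.
size 0: {}; under {} A still reaches {B,G,L,T,Y} ∋ L.
{G}: A⊥L given {G} in G with A→· removed — back-door holds.

A→L: minimal back-door set {G}.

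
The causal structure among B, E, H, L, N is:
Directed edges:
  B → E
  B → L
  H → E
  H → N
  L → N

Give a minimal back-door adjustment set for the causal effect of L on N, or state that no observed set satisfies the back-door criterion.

desc(L)\{L}={N}; candidates ⊆ {B,E,H}.
∅: L⊥N given ∅ in G with L→· removed — back-door holds.

L→N: minimal back-door set ∅.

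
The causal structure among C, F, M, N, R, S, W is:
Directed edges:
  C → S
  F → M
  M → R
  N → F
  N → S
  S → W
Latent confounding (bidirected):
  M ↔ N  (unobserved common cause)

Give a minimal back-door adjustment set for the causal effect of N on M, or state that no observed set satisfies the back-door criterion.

desc(N)\{N}={F,M,R,S,W}; candidates ⊆ {C}.
N↔M: latent back-door arc(s) into N.
size 0: {}; under {} N still reaches {M,R} ∋ M.
size 1: {C}; under {C} N still reaches {M,R} ∋ M.
N↔M cannot be blocked by any observed set — no back-door set.

N→M: no observed back-door set.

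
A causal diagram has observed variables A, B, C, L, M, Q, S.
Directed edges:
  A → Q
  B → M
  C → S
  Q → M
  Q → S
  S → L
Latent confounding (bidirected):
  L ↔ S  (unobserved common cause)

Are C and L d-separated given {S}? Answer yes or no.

Bayes-Ball from C | {S} reaches {A,L,M,Q}.
L ∈ reach(C|{S}) ⇒ C ⊥̸ L | {S}.

No — C and L are d-connected given {S}.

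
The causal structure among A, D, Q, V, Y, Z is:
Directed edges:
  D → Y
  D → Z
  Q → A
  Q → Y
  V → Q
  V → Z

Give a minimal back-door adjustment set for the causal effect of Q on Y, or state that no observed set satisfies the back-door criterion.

desc(Q)\{Q}={A,Y}; candidates ⊆ {D,V,Z}.
∅: Q⊥Y given ∅ in G with Q→· removed — back-door holds.

Q→Y: minimal back-door set ∅.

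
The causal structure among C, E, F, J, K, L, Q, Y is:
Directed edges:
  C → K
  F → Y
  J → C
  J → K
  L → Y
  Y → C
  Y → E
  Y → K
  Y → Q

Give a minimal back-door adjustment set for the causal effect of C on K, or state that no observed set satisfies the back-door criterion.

desc(C)\{C}={K}; candidates ⊆ {E,F,J,L,Q,Y}.
size 0: {}; under {} C still reaches {E,F,J,K,L,Q,Y} ∋ K.
size 1: {E}, {F}, {J} …(+3); under {E} C still reaches {F,J,K,L,Q,Y} ∋ K.
{J,Y}: C⊥K given {J,Y} in G with C→· removed — back-door holds.

C→K: minimal back-door set {J, Y}.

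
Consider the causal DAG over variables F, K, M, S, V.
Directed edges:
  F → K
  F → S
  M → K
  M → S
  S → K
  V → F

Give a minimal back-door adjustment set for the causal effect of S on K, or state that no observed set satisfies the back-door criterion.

desc(S)\{S}={K}; candidates ⊆ {F,M,V}.
size 0: {}; under {} S still reaches {F,K,M,V} ∋ K.
size 1: {F}, {M}, {V}; under {F} S still reaches {K,M} ∋ K.
{F,M}: S⊥K given {F,M} in G with S→· removed — back-door holds.

S→K: minimal back-door set {F, M}.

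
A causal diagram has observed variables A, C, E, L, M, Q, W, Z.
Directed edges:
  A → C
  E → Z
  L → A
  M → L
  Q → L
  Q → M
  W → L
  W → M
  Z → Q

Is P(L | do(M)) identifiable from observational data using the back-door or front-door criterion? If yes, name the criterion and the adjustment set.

desc(M)\{M}={A,C,L}; candidates ⊆ {E,Q,W,Z}.
size 0: {}; under {} M still reaches {A,C,E,L,Q,W,Z} ∋ L.
size 1: {E}, {Q}, {W} …(+1); under {E} M still reaches {A,C,L,Q,W,Z} ∋ L.
{Q,W}: M⊥L given {Q,W} in G with M→· removed — back-door holds.
P(L|do(M)) = Σ_{Q,W} P(L|M,Q,W)·P(Q,W).

P(L|do(M)): backdoor, adjust for {Q, W}.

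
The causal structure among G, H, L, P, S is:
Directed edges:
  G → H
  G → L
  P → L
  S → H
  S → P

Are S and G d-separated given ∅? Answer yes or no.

Yes — S ⊥ G | ∅.

Bayes-Ball from S | ∅ reaches {H,L,P}.
G ∉ reach(S|∅) ⇒ S ⊥ G | ∅.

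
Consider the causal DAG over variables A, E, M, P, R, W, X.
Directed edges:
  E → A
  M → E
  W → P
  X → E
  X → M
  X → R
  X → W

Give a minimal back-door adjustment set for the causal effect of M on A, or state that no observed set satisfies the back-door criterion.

desc(M)\{M}={A,E}; candidates ⊆ {P,R,W,X}.
size 0: {}; under {} M still reaches {A,E,P,R,W,X} ∋ A.
{X}: M⊥A given {X} in G with M→· removed — back-door holds.

M→A: minimal back-door set {X}.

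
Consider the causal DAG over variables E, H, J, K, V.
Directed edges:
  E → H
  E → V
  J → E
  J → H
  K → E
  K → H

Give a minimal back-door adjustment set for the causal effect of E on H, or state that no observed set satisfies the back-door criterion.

desc(E)\{E}={H,V}; candidates ⊆ {J,K}.
size 0: {}; under {} E still reaches {H,J,K} ∋ H.
size 1: {J}, {K}; under {J} E still reaches {H,K} ∋ H.
{J,K}: E⊥H given {J,K} in G with E→· removed — back-door holds.

E→H: minimal back-door set {J, K}.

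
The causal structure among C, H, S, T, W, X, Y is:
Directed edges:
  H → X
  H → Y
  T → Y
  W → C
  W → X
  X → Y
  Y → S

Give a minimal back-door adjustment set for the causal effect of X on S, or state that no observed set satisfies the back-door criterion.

desc(X)\{X}={S,Y}; candidates ⊆ {C,H,T,W}.
size 0: {}; under {} X still reaches {C,H,S,W,Y} ∋ S.
{H}: X⊥S given {H} in G with X→· removed — back-door holds.

X→S: minimal back-door set {H}.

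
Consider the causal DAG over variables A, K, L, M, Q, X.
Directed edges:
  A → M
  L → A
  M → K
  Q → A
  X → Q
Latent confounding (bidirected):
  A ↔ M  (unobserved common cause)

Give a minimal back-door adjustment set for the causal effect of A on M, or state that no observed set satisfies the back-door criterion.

A→M: no observed back-door set.

desc(A)\{A}={K,M}; candidates ⊆ {L,Q,X}.
A↔M: latent back-door arc(s) into A.
size 0: {}; under {} A still reaches {K,L,M,Q,X} ∋ M.
size 1: {L}, {Q}, {X}; under {L} A still reaches {K,M,Q,X} ∋ M.
size 2: {L,Q}, {L,X}, {Q,X}; under {L,Q} A still reaches {K,M} ∋ M.
A↔M cannot be blocked by any observed set — no back-door set.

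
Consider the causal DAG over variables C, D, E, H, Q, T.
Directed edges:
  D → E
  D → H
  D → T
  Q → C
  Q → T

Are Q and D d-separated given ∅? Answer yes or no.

Yes — Q ⊥ D | ∅.

Bayes-Ball from Q | ∅ reaches {C,T}.
D ∉ reach(Q|∅) ⇒ Q ⊥ D | ∅.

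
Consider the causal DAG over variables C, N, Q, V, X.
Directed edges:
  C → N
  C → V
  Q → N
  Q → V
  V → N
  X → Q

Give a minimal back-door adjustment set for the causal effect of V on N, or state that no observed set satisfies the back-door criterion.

V→N: minimal back-door set {C, Q}.

desc(V)\{V}={N}; candidates ⊆ {C,Q,X}.
size 0: {}; under {} V still reaches {C,N,Q,X} ∋ N.
size 1: {C}, {Q}, {X}; under {C} V still reaches {N,Q,X} ∋ N.
{C,Q}: V⊥N given {C,Q} in G with V→· removed — back-door holds.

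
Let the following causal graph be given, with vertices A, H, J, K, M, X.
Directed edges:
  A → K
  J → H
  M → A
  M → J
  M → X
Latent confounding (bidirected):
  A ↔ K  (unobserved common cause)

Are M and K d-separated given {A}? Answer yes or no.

Bayes-Ball from M | {A} reaches {H,J,K,X}.
K ∈ reach(M|{A}) ⇒ M ⊥̸ K | {A}.

No — M and K are d-connected given {A}.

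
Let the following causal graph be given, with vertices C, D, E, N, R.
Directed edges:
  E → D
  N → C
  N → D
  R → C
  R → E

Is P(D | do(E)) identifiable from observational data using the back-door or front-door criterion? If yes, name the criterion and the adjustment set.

desc(E)\{E}={D}; candidates ⊆ {C,N,R}.
∅: E⊥D given ∅ in G with E→· removed — back-door holds.
P(D|do(E)) = P(D|E) — no adjustment needed.

P(D|do(E)): backdoor, adjust for ∅.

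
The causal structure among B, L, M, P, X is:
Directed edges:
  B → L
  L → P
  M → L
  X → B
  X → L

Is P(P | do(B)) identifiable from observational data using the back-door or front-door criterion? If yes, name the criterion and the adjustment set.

P(P|do(B)): backdoor, adjust for {X}.

desc(B)\{B}={L,P}; candidates ⊆ {M,X}.
size 0: {}; under {} B still reaches {L,P,X} ∋ P.
{X}: B⊥P given {X} in G with B→· removed — back-door holds.
P(P|do(B)) = Σ_{X} P(P|B,X)·P(X).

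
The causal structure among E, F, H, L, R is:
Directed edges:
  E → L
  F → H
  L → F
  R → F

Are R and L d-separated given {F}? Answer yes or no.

Bayes-Ball from R | {F} reaches {E,L}.
L ∈ reach(R|{F}) ⇒ R ⊥̸ L | {F}.

No — R and L are d-connected given {F}.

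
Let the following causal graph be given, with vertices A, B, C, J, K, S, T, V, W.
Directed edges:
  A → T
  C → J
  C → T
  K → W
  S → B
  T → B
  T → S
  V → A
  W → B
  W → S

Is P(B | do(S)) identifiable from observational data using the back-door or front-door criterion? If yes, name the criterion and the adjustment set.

P(B|do(S)): backdoor, adjust for {T, W}.

desc(S)\{S}={B}; candidates ⊆ {A,C,J,K,T,V,W}.
size 0: {}; under {} S still reaches {A,B,C,J,K,T,V,W} ∋ B.
size 1: {A}, {C}, {J} …(+4); under {A} S still reaches {B,C,J,K,T,W} ∋ B.
{T,W}: S⊥B given {T,W} in G with S→· removed — back-door holds.
P(B|do(S)) = Σ_{T,W} P(B|S,T,W)·P(T,W).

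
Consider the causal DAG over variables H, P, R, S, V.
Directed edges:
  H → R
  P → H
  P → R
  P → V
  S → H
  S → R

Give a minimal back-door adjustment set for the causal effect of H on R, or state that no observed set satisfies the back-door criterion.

H→R: minimal back-door set {P, S}.

desc(H)\{H}={R}; candidates ⊆ {P,S,V}.
size 0: {}; under {} H still reaches {P,R,S,V} ∋ R.
size 1: {P}, {S}, {V}; under {P} H still reaches {R,S} ∋ R.
{P,S}: H⊥R given {P,S} in G with H→· removed — back-door holds.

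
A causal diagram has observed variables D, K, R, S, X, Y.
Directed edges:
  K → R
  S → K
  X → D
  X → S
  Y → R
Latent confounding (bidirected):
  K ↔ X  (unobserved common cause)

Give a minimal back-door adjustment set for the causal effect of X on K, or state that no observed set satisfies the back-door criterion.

X→K: no observed back-door set.

desc(X)\{X}={D,K,R,S}; candidates ⊆ {Y}.
X↔K: latent back-door arc(s) into X.
size 0: {}; under {} X still reaches {K,R} ∋ K.
size 1: {Y}; under {Y} X still reaches {K,R} ∋ K.
X↔K cannot be blocked by any observed set — no back-door set.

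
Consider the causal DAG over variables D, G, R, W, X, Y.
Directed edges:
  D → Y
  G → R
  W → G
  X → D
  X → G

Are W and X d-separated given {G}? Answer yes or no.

Bayes-Ball from W | {G} reaches {D,X,Y}.
X ∈ reach(W|{G}) ⇒ W ⊥̸ X | {G}.

No — W and X are d-connected given {G}.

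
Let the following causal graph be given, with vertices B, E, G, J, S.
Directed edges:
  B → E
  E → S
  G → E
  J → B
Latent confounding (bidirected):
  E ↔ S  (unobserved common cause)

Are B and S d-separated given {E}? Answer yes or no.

No — B and S are d-connected given {E}.

Bayes-Ball from B | {E} reaches {G,J,S}.
S ∈ reach(B|{E}) ⇒ B ⊥̸ S | {E}.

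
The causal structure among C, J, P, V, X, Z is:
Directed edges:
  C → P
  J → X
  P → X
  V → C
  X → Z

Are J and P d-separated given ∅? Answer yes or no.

Yes — J ⊥ P | ∅.

Bayes-Ball from J | ∅ reaches {X,Z}.
P ∉ reach(J|∅) ⇒ J ⊥ P | ∅.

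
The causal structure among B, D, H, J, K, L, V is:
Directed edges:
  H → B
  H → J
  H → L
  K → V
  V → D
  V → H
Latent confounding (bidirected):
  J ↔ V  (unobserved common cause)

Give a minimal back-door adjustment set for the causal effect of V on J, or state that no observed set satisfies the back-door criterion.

desc(V)\{V}={B,D,H,J,L}; candidates ⊆ {K}.
V↔J: latent back-door arc(s) into V.
size 0: {}; under {} V still reaches {J,K} ∋ J.
size 1: {K}; under {K} V still reaches {J} ∋ J.
V↔J cannot be blocked by any observed set — no back-door set.

V→J: no observed back-door set.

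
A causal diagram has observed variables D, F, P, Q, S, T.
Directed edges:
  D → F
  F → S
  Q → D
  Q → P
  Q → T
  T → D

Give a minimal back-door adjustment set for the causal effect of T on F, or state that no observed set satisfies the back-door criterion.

T→F: minimal back-door set {Q}.

desc(T)\{T}={D,F,S}; candidates ⊆ {P,Q}.
size 0: {}; under {} T still reaches {D,F,P,Q,S} ∋ F.
{Q}: T⊥F given {Q} in G with T→· removed — back-door holds.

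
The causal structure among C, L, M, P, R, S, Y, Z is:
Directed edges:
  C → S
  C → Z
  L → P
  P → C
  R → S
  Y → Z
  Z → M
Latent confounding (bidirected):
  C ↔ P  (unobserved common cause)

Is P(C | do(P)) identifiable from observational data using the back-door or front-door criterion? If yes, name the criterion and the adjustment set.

desc(P)\{P}={C,M,S,Z}; candidates ⊆ {L,R,Y}.
P↔C: latent back-door arc(s) into P.
size 0: {}; under {} P still reaches {C,L,M,S,Z} ∋ C.
size 1: {L}, {R}, {Y}; under {L} P still reaches {C,M,S,Z} ∋ C.
size 2: {L,R}, {L,Y}, {R,Y}; under {L,R} P still reaches {C,M,S,Z} ∋ C.
P↔C cannot be blocked by any observed set — no back-door set.
No mediator lies on a directed P→…→C path.
Neither criterion identifies P(C|do(P)) in this graph.

P(C|do(P)): not identifiable (no BD/FD set).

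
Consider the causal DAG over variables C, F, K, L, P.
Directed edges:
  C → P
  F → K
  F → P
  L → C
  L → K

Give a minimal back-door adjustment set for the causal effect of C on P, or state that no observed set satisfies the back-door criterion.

C→P: minimal back-door set ∅.

desc(C)\{C}={P}; candidates ⊆ {F,K,L}.
∅: C⊥P given ∅ in G with C→· removed — back-door holds.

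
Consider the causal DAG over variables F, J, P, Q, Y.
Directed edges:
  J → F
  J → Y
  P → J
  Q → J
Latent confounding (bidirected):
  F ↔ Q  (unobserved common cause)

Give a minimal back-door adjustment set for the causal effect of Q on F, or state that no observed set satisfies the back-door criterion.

desc(Q)\{Q}={F,J,Y}; candidates ⊆ {P}.
Q↔F: latent back-door arc(s) into Q.
size 0: {}; under {} Q still reaches {F} ∋ F.
size 1: {P}; under {P} Q still reaches {F} ∋ F.
Q↔F cannot be blocked by any observed set — no back-door set.

Q→F: no observed back-door set.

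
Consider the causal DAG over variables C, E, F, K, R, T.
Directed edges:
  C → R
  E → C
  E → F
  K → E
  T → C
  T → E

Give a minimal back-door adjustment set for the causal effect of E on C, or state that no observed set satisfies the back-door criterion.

desc(E)\{E}={C,F,R}; candidates ⊆ {K,T}.
size 0: {}; under {} E still reaches {C,K,R,T} ∋ C.
{T}: E⊥C given {T} in G with E→· removed — back-door holds.

E→C: minimal back-door set {T}.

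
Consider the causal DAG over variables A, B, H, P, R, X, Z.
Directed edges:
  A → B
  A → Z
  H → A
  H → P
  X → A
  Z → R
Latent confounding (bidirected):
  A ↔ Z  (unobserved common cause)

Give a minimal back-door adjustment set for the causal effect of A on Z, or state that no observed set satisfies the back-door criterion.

desc(A)\{A}={B,R,Z}; candidates ⊆ {H,P,X}.
A↔Z: latent back-door arc(s) into A.
size 0: {}; under {} A still reaches {H,P,R,X,Z} ∋ Z.
size 1: {H}, {P}, {X}; under {H} A still reaches {R,X,Z} ∋ Z.
size 2: {H,P}, {H,X}, {P,X}; under {H,P} A still reaches {R,X,Z} ∋ Z.
A↔Z cannot be blocked by any observed set — no back-door set.

A→Z: no observed back-door set.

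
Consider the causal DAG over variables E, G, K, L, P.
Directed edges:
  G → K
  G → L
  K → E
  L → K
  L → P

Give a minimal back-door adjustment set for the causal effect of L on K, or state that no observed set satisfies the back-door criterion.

desc(L)\{L}={E,K,P}; candidates ⊆ {G}.
size 0: {}; under {} L still reaches {E,G,K} ∋ K.
{G}: L⊥K given {G} in G with L→· removed — back-door holds.

L→K: minimal back-door set {G}.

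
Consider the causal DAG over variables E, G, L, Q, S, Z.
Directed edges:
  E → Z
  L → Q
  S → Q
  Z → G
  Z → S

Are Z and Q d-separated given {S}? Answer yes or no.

Bayes-Ball from Z | {S} reaches {E,G}.
Q ∉ reach(Z|{S}) ⇒ Z ⊥ Q | {S}.

Yes — Z ⊥ Q | {S}.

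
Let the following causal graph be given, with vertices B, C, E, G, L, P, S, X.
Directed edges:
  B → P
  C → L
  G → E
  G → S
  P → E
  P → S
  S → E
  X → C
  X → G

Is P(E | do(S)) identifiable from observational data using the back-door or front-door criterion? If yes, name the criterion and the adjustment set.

P(E|do(S)): backdoor, adjust for {G, P}.

desc(S)\{S}={E}; candidates ⊆ {B,C,G,L,P,X}.
size 0: {}; under {} S still reaches {B,C,E,G,L,P,X} ∋ E.
size 1: {B}, {C}, {G} …(+3); under {B} S still reaches {C,E,G,L,P,X} ∋ E.
{G,P}: S⊥E given {G,P} in G with S→· removed — back-door holds.
P(E|do(S)) = Σ_{G,P} P(E|S,G,P)·P(G,P).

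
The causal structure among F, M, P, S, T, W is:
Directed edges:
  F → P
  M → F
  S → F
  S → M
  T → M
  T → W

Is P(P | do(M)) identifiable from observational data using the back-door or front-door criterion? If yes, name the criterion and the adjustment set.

P(P|do(M)): backdoor, adjust for {S}.

desc(M)\{M}={F,P}; candidates ⊆ {S,T,W}.
size 0: {}; under {} M still reaches {F,P,S,T,W} ∋ P.
{S}: M⊥P given {S} in G with M→· removed — back-door holds.
P(P|do(M)) = Σ_{S} P(P|M,S)·P(S).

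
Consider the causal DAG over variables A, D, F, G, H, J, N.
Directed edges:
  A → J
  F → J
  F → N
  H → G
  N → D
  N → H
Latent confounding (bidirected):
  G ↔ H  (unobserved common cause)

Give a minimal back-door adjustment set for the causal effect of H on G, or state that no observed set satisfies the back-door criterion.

H→G: no observed back-door set.

desc(H)\{H}={G}; candidates ⊆ {A,D,F,J,N}.
H↔G: latent back-door arc(s) into H.
size 0: {}; under {} H still reaches {D,F,G,J,N} ∋ G.
size 1: {A}, {D}, {F} …(+2); under {A} H still reaches {D,F,G,J,N} ∋ G.
size 2: {A,D}, {A,F}, {A,J} …(+7); under {A,D} H still reaches {F,G,J,N} ∋ G.
H↔G cannot be blocked by any observed set — no back-door set.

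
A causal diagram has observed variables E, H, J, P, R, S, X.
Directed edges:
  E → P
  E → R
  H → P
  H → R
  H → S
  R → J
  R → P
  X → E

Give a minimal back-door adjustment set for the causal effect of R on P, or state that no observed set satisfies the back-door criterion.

desc(R)\{R}={J,P}; candidates ⊆ {E,H,S,X}.
size 0: {}; under {} R still reaches {E,H,P,S,X} ∋ P.
size 1: {E}, {H}, {S} …(+1); under {E} R still reaches {H,P,S} ∋ P.
{E,H}: R⊥P given {E,H} in G with R→· removed — back-door holds.

R→P: minimal back-door set {E, H}.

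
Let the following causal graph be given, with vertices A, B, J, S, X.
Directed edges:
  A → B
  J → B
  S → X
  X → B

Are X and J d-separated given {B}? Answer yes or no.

No — X and J are d-connected given {B}.

Bayes-Ball from X | {B} reaches {A,J,S}.
J ∈ reach(X|{B}) ⇒ X ⊥̸ J | {B}.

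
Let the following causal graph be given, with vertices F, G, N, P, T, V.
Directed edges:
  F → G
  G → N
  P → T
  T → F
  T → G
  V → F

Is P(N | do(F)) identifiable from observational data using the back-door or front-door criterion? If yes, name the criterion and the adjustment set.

P(N|do(F)): backdoor, adjust for {T}.

desc(F)\{F}={G,N}; candidates ⊆ {P,T,V}.
size 0: {}; under {} F still reaches {G,N,P,T,V} ∋ N.
{T}: F⊥N given {T} in G with F→· removed — back-door holds.
P(N|do(F)) = Σ_{T} P(N|F,T)·P(T).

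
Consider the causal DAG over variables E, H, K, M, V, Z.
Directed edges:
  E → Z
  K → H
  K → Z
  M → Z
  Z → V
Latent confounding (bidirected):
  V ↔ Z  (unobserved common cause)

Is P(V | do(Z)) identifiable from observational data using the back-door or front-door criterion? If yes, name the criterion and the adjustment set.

P(V|do(Z)): not identifiable (no BD/FD set).

desc(Z)\{Z}={V}; candidates ⊆ {E,H,K,M}.
Z↔V: latent back-door arc(s) into Z.
size 0: {}; under {} Z still reaches {E,H,K,M,V} ∋ V.
size 1: {E}, {H}, {K} …(+1); under {E} Z still reaches {H,K,M,V} ∋ V.
size 2: {E,H}, {E,K}, {E,M} …(+3); under {E,H} Z still reaches {K,M,V} ∋ V.
Z↔V cannot be blocked by any observed set — no back-door set.
No mediator lies on a directed Z→…→V path.
Neither criterion identifies P(V|do(Z)) in this graph.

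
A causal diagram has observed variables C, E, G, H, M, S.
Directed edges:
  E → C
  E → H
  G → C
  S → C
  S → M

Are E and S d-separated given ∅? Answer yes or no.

Bayes-Ball from E | ∅ reaches {C,H}.
S ∉ reach(E|∅) ⇒ E ⊥ S | ∅.

Yes — E ⊥ S | ∅.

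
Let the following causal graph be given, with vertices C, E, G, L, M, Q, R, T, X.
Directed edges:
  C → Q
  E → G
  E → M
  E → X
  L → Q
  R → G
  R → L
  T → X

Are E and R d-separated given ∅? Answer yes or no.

Bayes-Ball from E | ∅ reaches {G,M,X}.
R ∉ reach(E|∅) ⇒ E ⊥ R | ∅.

Yes — E ⊥ R | ∅.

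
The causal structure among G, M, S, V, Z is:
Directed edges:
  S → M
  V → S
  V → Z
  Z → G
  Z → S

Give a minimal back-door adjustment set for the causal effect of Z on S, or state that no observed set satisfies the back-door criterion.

Z→S: minimal back-door set {V}.

desc(Z)\{Z}={G,M,S}; candidates ⊆ {V}.
size 0: {}; under {} Z still reaches {M,S,V} ∋ S.
{V}: Z⊥S given {V} in G with Z→· removed — back-door holds.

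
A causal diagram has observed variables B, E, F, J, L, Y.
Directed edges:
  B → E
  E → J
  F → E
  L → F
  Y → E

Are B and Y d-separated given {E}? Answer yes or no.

Bayes-Ball from B | {E} reaches {F,L,Y}.
Y ∈ reach(B|{E}) ⇒ B ⊥̸ Y | {E}.

No — B and Y are d-connected given {E}.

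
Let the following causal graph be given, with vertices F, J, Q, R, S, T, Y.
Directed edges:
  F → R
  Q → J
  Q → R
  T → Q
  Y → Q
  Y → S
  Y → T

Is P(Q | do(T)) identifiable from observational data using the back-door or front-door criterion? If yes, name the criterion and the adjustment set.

desc(T)\{T}={J,Q,R}; candidates ⊆ {F,S,Y}.
size 0: {}; under {} T still reaches {J,Q,R,S,Y} ∋ Q.
{Y}: T⊥Q given {Y} in G with T→· removed — back-door holds.
P(Q|do(T)) = Σ_{Y} P(Q|T,Y)·P(Y).

P(Q|do(T)): backdoor, adjust for {Y}.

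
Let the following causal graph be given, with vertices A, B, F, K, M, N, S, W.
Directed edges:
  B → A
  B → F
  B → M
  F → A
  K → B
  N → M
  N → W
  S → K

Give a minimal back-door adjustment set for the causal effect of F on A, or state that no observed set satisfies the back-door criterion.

desc(F)\{F}={A}; candidates ⊆ {B,K,M,N,S,W}.
size 0: {}; under {} F still reaches {A,B,K,M,S} ∋ A.
{B}: F⊥A given {B} in G with F→· removed — back-door holds.

F→A: minimal back-door set {B}.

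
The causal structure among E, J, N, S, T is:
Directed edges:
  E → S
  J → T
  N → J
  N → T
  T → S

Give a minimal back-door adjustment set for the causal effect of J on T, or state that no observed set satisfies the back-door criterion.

J→T: minimal back-door set {N}.

desc(J)\{J}={S,T}; candidates ⊆ {E,N}.
size 0: {}; under {} J still reaches {N,S,T} ∋ T.
{N}: J⊥T given {N} in G with J→· removed — back-door holds.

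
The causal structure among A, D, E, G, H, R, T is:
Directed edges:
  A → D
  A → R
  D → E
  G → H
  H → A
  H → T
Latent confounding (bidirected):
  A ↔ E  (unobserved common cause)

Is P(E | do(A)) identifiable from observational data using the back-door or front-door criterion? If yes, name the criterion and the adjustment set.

P(E|do(A)): frontdoor, adjust for {D}.

desc(A)\{A}={D,E,R}; candidates ⊆ {G,H,T}.
A↔E: latent back-door arc(s) into A.
size 0: {}; under {} A still reaches {E,G,H,T} ∋ E.
size 1: {G}, {H}, {T}; under {G} A still reaches {E,H,T} ∋ E.
size 2: {G,H}, {G,T}, {H,T}; under {G,H} A still reaches {E} ∋ E.
A↔E cannot be blocked by any observed set — no back-door set.
{D}: (i) intercepts every directed A→E path; (ii) no back-door A→{D}; (iii) {A} blocks every back-door {D}→E. Front-door holds.
P(E|do(A)) = Σ_{D} P(D|A) Σ_{A'} P(E|D,A')P(A').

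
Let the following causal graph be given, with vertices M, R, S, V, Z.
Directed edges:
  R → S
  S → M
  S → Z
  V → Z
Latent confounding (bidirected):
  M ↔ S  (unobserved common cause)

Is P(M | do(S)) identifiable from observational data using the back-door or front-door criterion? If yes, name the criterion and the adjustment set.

P(M|do(S)): not identifiable (no BD/FD set).

desc(S)\{S}={M,Z}; candidates ⊆ {R,V}.
S↔M: latent back-door arc(s) into S.
size 0: {}; under {} S still reaches {M,R} ∋ M.
size 1: {R}, {V}; under {R} S still reaches {M} ∋ M.
size 2: {R,V}; under {R,V} S still reaches {M} ∋ M.
S↔M cannot be blocked by any observed set — no back-door set.
No mediator lies on a directed S→…→M path.
Neither criterion identifies P(M|do(S)) in this graph.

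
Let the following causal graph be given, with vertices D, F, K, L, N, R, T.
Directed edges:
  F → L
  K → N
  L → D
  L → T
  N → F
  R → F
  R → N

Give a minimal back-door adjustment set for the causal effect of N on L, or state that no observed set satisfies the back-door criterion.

N→L: minimal back-door set {R}.

desc(N)\{N}={D,F,L,T}; candidates ⊆ {K,R}.
size 0: {}; under {} N still reaches {D,F,K,L,R,T} ∋ L.
{R}: N⊥L given {R} in G with N→· removed — back-door holds.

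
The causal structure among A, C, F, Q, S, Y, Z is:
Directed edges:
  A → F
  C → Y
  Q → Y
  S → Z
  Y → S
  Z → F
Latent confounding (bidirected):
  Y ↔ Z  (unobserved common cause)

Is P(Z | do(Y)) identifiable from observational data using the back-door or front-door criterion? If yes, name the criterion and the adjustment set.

desc(Y)\{Y}={F,S,Z}; candidates ⊆ {A,C,Q}.
Y↔Z: latent back-door arc(s) into Y.
size 0: {}; under {} Y still reaches {C,F,Q,Z} ∋ Z.
size 1: {A}, {C}, {Q}; under {A} Y still reaches {C,F,Q,Z} ∋ Z.
size 2: {A,C}, {A,Q}, {C,Q}; under {A,C} Y still reaches {F,Q,Z} ∋ Z.
Y↔Z cannot be blocked by any observed set — no back-door set.
{S}: (i) intercepts every directed Y→Z path; (ii) no back-door Y→{S}; (iii) {Y} blocks every back-door {S}→Z. Front-door holds.
P(Z|do(Y)) = Σ_{S} P(S|Y) Σ_{Y'} P(Z|S,Y')P(Y').

P(Z|do(Y)): frontdoor, adjust for {S}.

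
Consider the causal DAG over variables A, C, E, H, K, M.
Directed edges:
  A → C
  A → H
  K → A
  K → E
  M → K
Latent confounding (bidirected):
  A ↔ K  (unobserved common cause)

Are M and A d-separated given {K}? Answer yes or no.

No — M and A are d-connected given {K}.

Bayes-Ball from M | {K} reaches {A,C,H}.
A ∈ reach(M|{K}) ⇒ M ⊥̸ A | {K}.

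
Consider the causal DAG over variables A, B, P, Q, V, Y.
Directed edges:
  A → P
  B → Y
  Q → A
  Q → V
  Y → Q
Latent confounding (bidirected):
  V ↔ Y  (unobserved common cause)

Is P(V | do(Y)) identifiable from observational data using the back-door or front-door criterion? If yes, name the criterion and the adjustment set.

desc(Y)\{Y}={A,P,Q,V}; candidates ⊆ {B}.
Y↔V: latent back-door arc(s) into Y.
size 0: {}; under {} Y still reaches {B,V} ∋ V.
size 1: {B}; under {B} Y still reaches {V} ∋ V.
Y↔V cannot be blocked by any observed set — no back-door set.
{Q}: (i) intercepts every directed Y→V path; (ii) no back-door Y→{Q}; (iii) {Y} blocks every back-door {Q}→V. Front-door holds.
P(V|do(Y)) = Σ_{Q} P(Q|Y) Σ_{Y'} P(V|Q,Y')P(Y').

P(V|do(Y)): frontdoor, adjust for {Q}.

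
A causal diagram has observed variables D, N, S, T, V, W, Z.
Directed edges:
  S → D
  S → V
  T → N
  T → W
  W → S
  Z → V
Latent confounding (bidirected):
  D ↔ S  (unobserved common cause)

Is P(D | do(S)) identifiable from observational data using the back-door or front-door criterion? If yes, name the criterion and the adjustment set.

P(D|do(S)): not identifiable (no BD/FD set).

desc(S)\{S}={D,V}; candidates ⊆ {N,T,W,Z}.
S↔D: latent back-door arc(s) into S.
size 0: {}; under {} S still reaches {D,N,T,W} ∋ D.
size 1: {N}, {T}, {W} …(+1); under {N} S still reaches {D,T,W} ∋ D.
size 2: {N,T}, {N,W}, {N,Z} …(+3); under {N,T} S still reaches {D,W} ∋ D.
S↔D cannot be blocked by any observed set — no back-door set.
No mediator lies on a directed S→…→D path.
Neither criterion identifies P(D|do(S)) in this graph.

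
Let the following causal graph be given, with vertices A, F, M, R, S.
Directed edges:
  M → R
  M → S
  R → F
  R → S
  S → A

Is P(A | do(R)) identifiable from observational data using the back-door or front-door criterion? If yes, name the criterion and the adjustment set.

desc(R)\{R}={A,F,S}; candidates ⊆ {M}.
size 0: {}; under {} R still reaches {A,M,S} ∋ A.
{M}: R⊥A given {M} in G with R→· removed — back-door holds.
P(A|do(R)) = Σ_{M} P(A|R,M)·P(M).

P(A|do(R)): backdoor, adjust for {M}.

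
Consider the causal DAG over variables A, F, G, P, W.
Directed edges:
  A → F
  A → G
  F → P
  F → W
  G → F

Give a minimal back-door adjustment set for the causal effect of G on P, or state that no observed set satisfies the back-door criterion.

G→P: minimal back-door set {A}.

desc(G)\{G}={F,P,W}; candidates ⊆ {A}.
size 0: {}; under {} G still reaches {A,F,P,W} ∋ P.
{A}: G⊥P given {A} in G with G→· removed — back-door holds.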